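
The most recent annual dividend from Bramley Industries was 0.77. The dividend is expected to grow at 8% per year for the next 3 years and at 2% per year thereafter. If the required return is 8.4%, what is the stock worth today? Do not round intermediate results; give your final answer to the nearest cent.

14.43

D_1 = 0.83160
D_2 = 0.89813
D_3 = 0.96998
Terminal value at year 3: TV = D_3×(1+g_2)/(r−g_2) = 0.98938/0.064 = 15.45903
P_0 = D_1/(1+r)^1 + D_2/(1+r)^2 + D_3/(1+r)^3 + TV/(1+r)^3
    = 0.76716 + 0.76433 + 0.76151 + 12.13652 = 14.42952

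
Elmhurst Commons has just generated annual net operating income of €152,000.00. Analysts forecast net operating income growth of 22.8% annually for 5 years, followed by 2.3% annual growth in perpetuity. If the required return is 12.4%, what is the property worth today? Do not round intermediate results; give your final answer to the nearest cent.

D_1 = 186656.00000
D_2 = 229213.56800
D_3 = 281474.26150
D_4 = 345650.39313
D_5 = 424458.68276
Terminal value at year 5: TV = D_5×(1+g_2)/(r−g_2) = 434221.23246/0.101 = 4299220.12340
P_0 = D_1/(1+r)^1 + D_2/(1+r)^2 + D_3/(1+r)^3 + D_4/(1+r)^4 + D_5/(1+r)^5 + TV/(1+r)^5
    = 166064.05694 + 181429.41452 + 198216.47779 + 216556.79246 + 236594.07574 + 2396393.46027 = 3395254.27772

€3395254.28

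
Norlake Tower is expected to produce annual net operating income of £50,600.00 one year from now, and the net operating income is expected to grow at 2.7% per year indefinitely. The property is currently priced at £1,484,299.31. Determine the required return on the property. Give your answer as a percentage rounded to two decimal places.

6.11%

P = D₁/(r − g) ⇒ r = D₁/P + g = £50,600.0000/£1,484,299.31 + 0.027 = 0.034090 + 0.027 = 0.061090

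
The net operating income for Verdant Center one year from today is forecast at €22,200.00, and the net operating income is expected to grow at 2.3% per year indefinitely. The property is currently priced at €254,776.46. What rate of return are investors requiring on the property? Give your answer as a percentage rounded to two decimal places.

P = D₁/(r − g) ⇒ r = D₁/P + g = €22,200.0000/€254,776.46 + 0.023 = 0.087135 + 0.023 = 0.110135

11.01%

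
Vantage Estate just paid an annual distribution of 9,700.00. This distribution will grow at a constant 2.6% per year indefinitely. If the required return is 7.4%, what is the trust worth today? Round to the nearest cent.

207337.50

D₁ = D₀ × (1 + g) = 9,700.00 × 1.026 = 9,952.2000
Growing perpetuity: P = D₁ / (r − g) = 9,952.2000 / (0.074 − 0.026) = 207,337.50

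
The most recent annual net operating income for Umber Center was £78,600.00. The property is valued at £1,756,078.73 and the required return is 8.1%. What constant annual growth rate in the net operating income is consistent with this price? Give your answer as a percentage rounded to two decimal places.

3.47%

P = D₀(1+g)/(r−g) ⇒ P(r−g) = D₀(1+g) ⇒ g(P+D₀) = P·r − D₀
g = (P·r − D₀)/(P + D₀) = (£1,756,078.73×0.081 − £78,600.00) / (£1,756,078.73 + £78,600.00) = 0.034689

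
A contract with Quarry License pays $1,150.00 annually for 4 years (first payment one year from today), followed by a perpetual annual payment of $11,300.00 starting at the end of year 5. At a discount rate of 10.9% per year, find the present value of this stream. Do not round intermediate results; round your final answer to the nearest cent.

$72112.55

PV of 4-year annuity: $1,150.00 × [1 − (1+0.109)^−4] / 0.109 = 3575.44352
Perpetuity value at year 4: $11,300.00 / 0.109 = 103669.72477
PV of perpetuity: 103669.72477 / (1+0.109)^4 = 68537.10579
Total PV = 3575.44352 + 68537.10579 = 72112.54932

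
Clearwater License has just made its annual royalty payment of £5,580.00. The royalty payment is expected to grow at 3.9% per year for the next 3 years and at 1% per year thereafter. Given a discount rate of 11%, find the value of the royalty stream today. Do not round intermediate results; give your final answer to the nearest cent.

D_1 = 5797.62000
D_2 = 6023.72718
D_3 = 6258.65254
Terminal value at year 3: TV = D_3×(1+g_2)/(r−g_2) = 6321.23907/0.1 = 63212.39065
P_0 = D_1/(1+r)^1 + D_2/(1+r)^2 + D_3/(1+r)^3 + TV/(1+r)^3
    = 5223.08108 + 4888.99211 + 4576.27280 + 46220.35524 = 60908.70123

£60908.70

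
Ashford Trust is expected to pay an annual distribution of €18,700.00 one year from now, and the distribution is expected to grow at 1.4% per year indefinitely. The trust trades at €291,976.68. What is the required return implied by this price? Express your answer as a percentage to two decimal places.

7.80%

P = D₁/(r − g) ⇒ r = D₁/P + g = €18,700.0000/€291,976.68 + 0.014 = 0.064046 + 0.014 = 0.078046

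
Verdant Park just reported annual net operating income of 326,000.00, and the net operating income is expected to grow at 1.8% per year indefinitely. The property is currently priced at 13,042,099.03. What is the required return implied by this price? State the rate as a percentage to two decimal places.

D₁ = 326,000.00 × 1.018 = 331,868.0000
P = D₁/(r − g) ⇒ r = D₁/P + g = 331,868.0000/13,042,099.03 + 0.018 = 0.025446 + 0.018 = 0.043446

4.34%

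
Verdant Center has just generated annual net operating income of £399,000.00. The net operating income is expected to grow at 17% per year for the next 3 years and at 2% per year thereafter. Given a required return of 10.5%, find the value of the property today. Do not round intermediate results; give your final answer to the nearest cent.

£7027045.39

D_1 = 466830.00000
D_2 = 546191.10000
D_3 = 639043.58700
Terminal value at year 3: TV = D_3×(1+g_2)/(r−g_2) = 651824.45874/0.085 = 7668523.04400
P_0 = D_1/(1+r)^1 + D_2/(1+r)^2 + D_3/(1+r)^3 + TV/(1+r)^3
    = 422470.58824 + 447321.79931 + 473634.84633 + 5683618.15591 = 7027045.38978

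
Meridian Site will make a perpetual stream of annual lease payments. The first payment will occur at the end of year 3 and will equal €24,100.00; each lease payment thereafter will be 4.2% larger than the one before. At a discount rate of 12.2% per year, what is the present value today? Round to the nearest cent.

Value at end of year 2: C₁ / (r − g) = €24,100.00 / (0.122 − 0.042) = €301,250.0000
Discount to today: PV = €301,250.0000 / (1 + 0.122)^2 = €301,250.0000 / 1.258884 = €239,299.25

€239299.25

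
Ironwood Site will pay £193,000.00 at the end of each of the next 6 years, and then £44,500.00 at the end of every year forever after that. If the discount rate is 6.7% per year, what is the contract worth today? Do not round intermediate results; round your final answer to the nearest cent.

£1378613.61

PV of 6-year annuity: £193,000.00 × [1 − (1+0.067)^−6] / 0.067 = 928524.30625
Perpetuity value at year 6: £44,500.00 / 0.067 = 664179.10448
PV of perpetuity: 664179.10448 / (1+0.067)^6 = 450089.30330
Total PV = 928524.30625 + 450089.30330 = 1378613.60954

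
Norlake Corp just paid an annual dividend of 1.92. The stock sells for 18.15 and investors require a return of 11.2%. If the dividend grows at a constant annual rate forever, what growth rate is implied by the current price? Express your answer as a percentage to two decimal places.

P = D₀(1+g)/(r−g) ⇒ P(r−g) = D₀(1+g) ⇒ g(P+D₀) = P·r − D₀
g = (P·r − D₀)/(P + D₀) = (18.15×0.112 − 1.92) / (18.15 + 1.92) = 0.005620

0.56%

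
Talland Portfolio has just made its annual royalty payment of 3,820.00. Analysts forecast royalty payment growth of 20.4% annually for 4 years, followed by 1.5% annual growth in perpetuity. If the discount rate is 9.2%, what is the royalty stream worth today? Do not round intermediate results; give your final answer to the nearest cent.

D_1 = 4599.28000
D_2 = 5537.53312
D_3 = 6667.18988
D_4 = 8027.29661
Terminal value at year 4: TV = D_4×(1+g_2)/(r−g_2) = 8147.70606/0.077 = 105814.36442
P_0 = D_1/(1+r)^1 + D_2/(1+r)^2 + D_3/(1+r)^3 + D_4/(1+r)^4 + TV/(1+r)^4
    = 4211.79487 + 4643.77383 + 5120.05833 + 5645.19252 + 74413.90135 = 94034.72090

94034.72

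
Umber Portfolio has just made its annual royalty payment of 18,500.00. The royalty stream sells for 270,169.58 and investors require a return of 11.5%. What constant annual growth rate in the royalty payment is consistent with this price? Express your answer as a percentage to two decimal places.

4.35%

P = D₀(1+g)/(r−g) ⇒ P(r−g) = D₀(1+g) ⇒ g(P+D₀) = P·r − D₀
g = (P·r − D₀)/(P + D₀) = (270,169.58×0.115 − 18,500.00) / (270,169.58 + 18,500.00) = 0.043543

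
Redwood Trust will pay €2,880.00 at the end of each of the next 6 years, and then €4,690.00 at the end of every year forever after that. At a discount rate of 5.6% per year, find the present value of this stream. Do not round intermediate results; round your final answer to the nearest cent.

€74736.68

PV of 6-year annuity: €2,880.00 × [1 − (1+0.056)^−6] / 0.056 = 14341.63571
Perpetuity value at year 6: €4,690.00 / 0.056 = 83750.00000
PV of perpetuity: 83750.00000 / (1+0.056)^6 = 60395.04463
Total PV = 14341.63571 + 60395.04463 = 74736.68034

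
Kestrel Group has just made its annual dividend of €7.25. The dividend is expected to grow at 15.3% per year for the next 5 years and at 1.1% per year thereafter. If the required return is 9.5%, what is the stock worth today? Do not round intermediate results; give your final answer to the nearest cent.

€155.38

D_1 = 8.35925
D_2 = 9.63822
D_3 = 11.11286
D_4 = 12.81313
D_5 = 14.77354
Terminal value at year 5: TV = D_5×(1+g_2)/(r−g_2) = 14.93605/0.084 = 177.81009
P_0 = D_1/(1+r)^1 + D_2/(1+r)^2 + D_3/(1+r)^3 + D_4/(1+r)^4 + D_5/(1+r)^5 + TV/(1+r)^5
    = 7.63402 + 8.03838 + 8.46415 + 8.91248 + 9.38456 + 112.94989 = 155.38349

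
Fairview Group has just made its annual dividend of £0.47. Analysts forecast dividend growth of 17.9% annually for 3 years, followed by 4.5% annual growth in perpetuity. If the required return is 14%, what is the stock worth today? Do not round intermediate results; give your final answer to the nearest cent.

D_1 = 0.55413
D_2 = 0.65332
D_3 = 0.77026
Terminal value at year 3: TV = D_3×(1+g_2)/(r−g_2) = 0.80493/0.095 = 8.47290
P_0 = D_1/(1+r)^1 + D_2/(1+r)^2 + D_3/(1+r)^3 + TV/(1+r)^3
    = 0.48608 + 0.50271 + 0.51991 + 5.71896 = 7.22766

£7.23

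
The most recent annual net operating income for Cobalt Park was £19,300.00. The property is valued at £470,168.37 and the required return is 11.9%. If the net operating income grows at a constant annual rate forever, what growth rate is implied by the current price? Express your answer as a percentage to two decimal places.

7.49%

P = D₀(1+g)/(r−g) ⇒ P(r−g) = D₀(1+g) ⇒ g(P+D₀) = P·r − D₀
g = (P·r − D₀)/(P + D₀) = (£470,168.37×0.119 − £19,300.00) / (£470,168.37 + £19,300.00) = 0.074877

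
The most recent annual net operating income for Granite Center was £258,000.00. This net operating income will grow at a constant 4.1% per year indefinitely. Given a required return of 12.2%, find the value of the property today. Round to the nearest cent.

D₁ = D₀ × (1 + g) = £258,000.00 × 1.041 = £268,578.0000
Growing perpetuity: P = D₁ / (r − g) = £268,578.0000 / (0.122 − 0.041) = £3,315,777.78

£3315777.78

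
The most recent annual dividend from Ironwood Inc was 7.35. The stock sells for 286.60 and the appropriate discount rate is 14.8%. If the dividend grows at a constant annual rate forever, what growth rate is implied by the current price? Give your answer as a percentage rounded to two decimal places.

P = D₀(1+g)/(r−g) ⇒ P(r−g) = D₀(1+g) ⇒ g(P+D₀) = P·r − D₀
g = (P·r − D₀)/(P + D₀) = (286.60×0.148 − 7.35) / (286.60 + 7.35) = 0.119295

11.93%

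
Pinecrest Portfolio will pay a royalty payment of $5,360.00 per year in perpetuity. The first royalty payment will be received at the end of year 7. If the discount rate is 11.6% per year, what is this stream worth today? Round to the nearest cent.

$23917.82

Value at end of year 6: C / r = $5,360.00 / 0.116 = $46,206.8966
Discount to today: PV = $46,206.8966 / (1 + 0.116)^6 = $46,206.8966 / 1.931902 = $23,917.82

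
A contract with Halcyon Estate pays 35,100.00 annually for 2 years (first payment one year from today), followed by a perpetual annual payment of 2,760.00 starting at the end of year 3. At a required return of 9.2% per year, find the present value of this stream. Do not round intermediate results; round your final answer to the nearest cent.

86735.70

PV of 2-year annuity: 35,100.00 × [1 − (1+0.092)^−2] / 0.092 = 61577.70801
Perpetuity value at year 2: 2,760.00 / 0.092 = 30000.00000
PV of perpetuity: 30000.00000 / (1+0.092)^2 = 25157.99219
Total PV = 61577.70801 + 25157.99219 = 86735.70020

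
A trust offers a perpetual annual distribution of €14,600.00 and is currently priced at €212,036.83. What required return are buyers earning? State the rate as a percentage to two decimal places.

P = C/r ⇒ r = C/P = €14,600.00/€212,036.83 = 0.068856

6.89%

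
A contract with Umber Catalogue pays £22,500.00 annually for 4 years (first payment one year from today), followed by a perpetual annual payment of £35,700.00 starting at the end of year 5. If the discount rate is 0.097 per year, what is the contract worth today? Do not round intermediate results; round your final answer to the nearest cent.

PV of 4-year annuity: £22,500.00 × [1 − (1+0.097)^−4] / 0.097 = 71787.62034
Perpetuity value at year 4: £35,700.00 / 0.097 = 368041.23711
PV of perpetuity: 368041.23711 / (1+0.097)^4 = 254138.21285
Total PV = 71787.62034 + 254138.21285 = 325925.83318

£325925.83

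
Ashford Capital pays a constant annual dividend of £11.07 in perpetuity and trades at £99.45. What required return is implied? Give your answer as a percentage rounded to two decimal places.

11.13%

P = C/r ⇒ r = C/P = £11.07/£99.45 = 0.111312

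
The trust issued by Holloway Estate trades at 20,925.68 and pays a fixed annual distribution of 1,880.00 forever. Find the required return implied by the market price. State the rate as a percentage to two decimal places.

P = C/r ⇒ r = C/P = 1,880.00/20,925.68 = 0.089842

8.98%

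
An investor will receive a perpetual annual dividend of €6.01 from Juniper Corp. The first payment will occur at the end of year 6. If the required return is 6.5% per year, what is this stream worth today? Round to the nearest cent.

€67.49

Value at end of year 5: C / r = €6.01 / 0.065 = €92.4615
Discount to today: PV = €92.4615 / (1 + 0.065)^5 = €92.4615 / 1.370087 = €67.49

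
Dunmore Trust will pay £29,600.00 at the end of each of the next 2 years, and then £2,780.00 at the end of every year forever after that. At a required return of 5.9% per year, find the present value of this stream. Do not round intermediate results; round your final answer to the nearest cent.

PV of 2-year annuity: £29,600.00 × [1 − (1+0.059)^−2] / 0.059 = 54344.56759
Perpetuity value at year 2: £2,780.00 / 0.059 = 47118.64407
PV of perpetuity: 47118.64407 / (1+0.059)^2 = 42014.66103
Total PV = 54344.56759 + 42014.66103 = 96359.22862

£96359.23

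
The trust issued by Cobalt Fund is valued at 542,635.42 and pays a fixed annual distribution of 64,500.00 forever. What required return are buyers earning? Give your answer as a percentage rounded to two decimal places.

11.89%

P = C/r ⇒ r = C/P = 64,500.00/542,635.42 = 0.118864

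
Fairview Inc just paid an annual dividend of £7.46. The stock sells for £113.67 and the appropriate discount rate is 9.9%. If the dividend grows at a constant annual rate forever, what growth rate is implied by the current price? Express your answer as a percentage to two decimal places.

3.13%

P = D₀(1+g)/(r−g) ⇒ P(r−g) = D₀(1+g) ⇒ g(P+D₀) = P·r − D₀
g = (P·r − D₀)/(P + D₀) = (£113.67×0.099 − £7.46) / (£113.67 + £7.46) = 0.031316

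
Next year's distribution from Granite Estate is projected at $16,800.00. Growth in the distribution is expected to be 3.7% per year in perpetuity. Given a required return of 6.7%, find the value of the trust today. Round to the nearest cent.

$560000.00

Growing perpetuity: P = D₁ / (r − g) = $16,800.0000 / (0.067 − 0.037) = $560,000.00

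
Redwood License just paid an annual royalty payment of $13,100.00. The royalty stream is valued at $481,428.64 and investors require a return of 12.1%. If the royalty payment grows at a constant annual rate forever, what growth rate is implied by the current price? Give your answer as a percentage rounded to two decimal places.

9.13%

P = D₀(1+g)/(r−g) ⇒ P(r−g) = D₀(1+g) ⇒ g(P+D₀) = P·r − D₀
g = (P·r − D₀)/(P + D₀) = ($481,428.64×0.121 − $13,100.00) / ($481,428.64 + $13,100.00) = 0.091305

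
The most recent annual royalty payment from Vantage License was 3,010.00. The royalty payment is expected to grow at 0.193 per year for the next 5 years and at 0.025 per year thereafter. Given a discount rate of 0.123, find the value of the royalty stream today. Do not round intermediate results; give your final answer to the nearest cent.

D_1 = 3590.93000
D_2 = 4283.97949
D_3 = 5110.78753
D_4 = 6097.16953
D_5 = 7273.92324
Terminal value at year 5: TV = D_5×(1+g_2)/(r−g_2) = 7455.77132/0.098 = 76079.29923
P_0 = D_1/(1+r)^1 + D_2/(1+r)^2 + D_3/(1+r)^3 + D_4/(1+r)^4 + D_5/(1+r)^5 + TV/(1+r)^5
    = 3197.62244 + 3396.93996 + 3608.68154 + 3833.62162 + 4072.58289 + 42595.89250 = 60705.34094

60705.34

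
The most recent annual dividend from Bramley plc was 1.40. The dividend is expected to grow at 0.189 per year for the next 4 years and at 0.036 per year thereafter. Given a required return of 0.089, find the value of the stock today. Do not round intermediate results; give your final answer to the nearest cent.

D_1 = 1.66460
D_2 = 1.97921
D_3 = 2.35328
D_4 = 2.79805
Terminal value at year 4: TV = D_4×(1+g_2)/(r−g_2) = 2.89878/0.053 = 54.69396
P_0 = D_1/(1+r)^1 + D_2/(1+r)^2 + D_3/(1+r)^3 + D_4/(1+r)^4 + TV/(1+r)^4
    = 1.52856 + 1.66892 + 1.82217 + 1.98950 + 38.88909 = 45.89825

45.90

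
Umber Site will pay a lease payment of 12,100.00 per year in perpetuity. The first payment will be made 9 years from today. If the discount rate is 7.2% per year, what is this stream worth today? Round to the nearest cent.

Value at end of year 8: C / r = 12,100.00 / 0.072 = 168,055.5556
Discount to today: PV = 168,055.5556 / (1 + 0.072)^8 = 168,055.5556 / 1.744047 = 96,359.51

96359.51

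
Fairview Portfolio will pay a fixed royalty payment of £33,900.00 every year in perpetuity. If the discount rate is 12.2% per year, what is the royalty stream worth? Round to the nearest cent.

£277868.85

Level perpetuity: PV = C / r = £33,900.00 / 0.122 = £277,868.85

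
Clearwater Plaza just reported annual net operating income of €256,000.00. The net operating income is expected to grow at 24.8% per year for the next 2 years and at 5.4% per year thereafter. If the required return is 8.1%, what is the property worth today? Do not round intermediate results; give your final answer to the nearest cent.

€13956460.07

D_1 = 319488.00000
D_2 = 398721.02400
Terminal value at year 2: TV = D_2×(1+g_2)/(r−g_2) = 420251.95930/0.027 = 15564887.38133
P_0 = D_1/(1+r)^1 + D_2/(1+r)^2 + TV/(1+r)^2
    = 295548.56614 + 341206.85527 + 13319704.64643 = 13956460.06784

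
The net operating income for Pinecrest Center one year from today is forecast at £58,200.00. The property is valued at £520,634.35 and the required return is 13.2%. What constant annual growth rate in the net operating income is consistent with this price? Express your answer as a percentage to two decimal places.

2.02%

P = D₁/(r−g) ⇒ g = r − D₁/P = 0.132 − £58,200.00/£520,634.35 = 0.020213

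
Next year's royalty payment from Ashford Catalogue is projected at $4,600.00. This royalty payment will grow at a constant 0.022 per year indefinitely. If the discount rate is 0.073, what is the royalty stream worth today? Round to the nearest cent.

Growing perpetuity: P = D₁ / (r − g) = $4,600.0000 / (0.073 − 0.022) = $90,196.08

$90196.08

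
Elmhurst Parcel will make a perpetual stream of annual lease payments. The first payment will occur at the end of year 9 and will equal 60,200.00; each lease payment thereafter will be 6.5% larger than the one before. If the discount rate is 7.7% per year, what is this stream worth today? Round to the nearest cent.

2771338.78

Value at end of year 8: C₁ / (r − g) = 60,200.00 / (0.077 − 0.065) = 5,016,666.6667
Discount to today: PV = 5,016,666.6667 / (1 + 0.077)^8 = 5,016,666.6667 / 1.810196 = 2,771,338.78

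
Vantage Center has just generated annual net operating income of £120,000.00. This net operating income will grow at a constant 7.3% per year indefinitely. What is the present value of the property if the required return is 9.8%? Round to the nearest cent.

D₁ = D₀ × (1 + g) = £120,000.00 × 1.073 = £128,760.0000
Growing perpetuity: P = D₁ / (r − g) = £128,760.0000 / (0.098 − 0.073) = £5,150,400.00

£5150400.00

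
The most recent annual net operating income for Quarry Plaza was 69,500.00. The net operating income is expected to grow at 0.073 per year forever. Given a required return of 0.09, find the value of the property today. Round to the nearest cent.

D₁ = D₀ × (1 + g) = 69,500.00 × 1.073 = 74,573.5000
Growing perpetuity: P = D₁ / (r − g) = 74,573.5000 / (0.09 − 0.073) = 4,386,676.47

4386676.47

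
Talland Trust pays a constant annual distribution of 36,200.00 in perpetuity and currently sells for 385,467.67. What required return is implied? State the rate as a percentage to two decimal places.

9.39%

P = C/r ⇒ r = C/P = 36,200.00/385,467.67 = 0.093912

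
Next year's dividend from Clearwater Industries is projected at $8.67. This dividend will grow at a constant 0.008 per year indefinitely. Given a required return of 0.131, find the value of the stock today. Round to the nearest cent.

Growing perpetuity: P = D₁ / (r − g) = $8.6700 / (0.131 − 0.008) = $70.49

$70.49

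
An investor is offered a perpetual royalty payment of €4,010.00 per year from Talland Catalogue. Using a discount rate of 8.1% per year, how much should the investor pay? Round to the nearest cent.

€49506.17

Level perpetuity: PV = C / r = €4,010.00 / 0.081 = €49,506.17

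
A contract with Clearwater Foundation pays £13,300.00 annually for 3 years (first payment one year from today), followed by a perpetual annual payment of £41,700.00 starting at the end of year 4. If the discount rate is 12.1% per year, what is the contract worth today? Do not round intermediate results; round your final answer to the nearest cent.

PV of 3-year annuity: £13,300.00 × [1 − (1+0.121)^−3] / 0.121 = 31889.54266
Perpetuity value at year 3: £41,700.00 / 0.121 = 344628.09917
PV of perpetuity: 344628.09917 / (1+0.121)^3 = 244643.59323
Total PV = 31889.54266 + 244643.59323 = 276533.13590

£276533.14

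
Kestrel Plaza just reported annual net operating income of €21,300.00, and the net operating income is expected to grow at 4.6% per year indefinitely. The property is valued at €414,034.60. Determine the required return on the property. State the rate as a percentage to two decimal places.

D₁ = €21,300.00 × 1.046 = €22,279.8000
P = D₁/(r − g) ⇒ r = D₁/P + g = €22,279.8000/€414,034.60 + 0.046 = 0.053811 + 0.046 = 0.099811

9.98%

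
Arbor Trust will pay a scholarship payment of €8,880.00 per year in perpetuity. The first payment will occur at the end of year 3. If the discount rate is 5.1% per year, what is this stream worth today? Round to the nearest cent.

€157629.45

Value at end of year 2: C / r = €8,880.00 / 0.051 = €174,117.6471
Discount to today: PV = €174,117.6471 / (1 + 0.051)^2 = €174,117.6471 / 1.104601 = €157,629.45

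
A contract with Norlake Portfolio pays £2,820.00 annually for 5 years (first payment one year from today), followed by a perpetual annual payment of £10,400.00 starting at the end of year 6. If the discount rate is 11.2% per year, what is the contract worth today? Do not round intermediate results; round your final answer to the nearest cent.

£64982.62

PV of 5-year annuity: £2,820.00 × [1 − (1+0.112)^−5] / 0.112 = 10370.20510
Perpetuity value at year 5: £10,400.00 / 0.112 = 92857.14286
PV of perpetuity: 92857.14286 / (1+0.112)^5 = 54612.41483
Total PV = 10370.20510 + 54612.41483 = 64982.61993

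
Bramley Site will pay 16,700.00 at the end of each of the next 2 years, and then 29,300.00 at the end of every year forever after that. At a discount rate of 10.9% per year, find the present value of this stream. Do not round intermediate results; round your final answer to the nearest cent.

PV of 2-year annuity: 16,700.00 × [1 − (1+0.109)^−2] / 0.109 = 28637.16083
Perpetuity value at year 2: 29,300.00 / 0.109 = 268807.33945
PV of perpetuity: 268807.33945 / (1+0.109)^2 = 218563.69799
Total PV = 28637.16083 + 218563.69799 = 247200.85882

247200.86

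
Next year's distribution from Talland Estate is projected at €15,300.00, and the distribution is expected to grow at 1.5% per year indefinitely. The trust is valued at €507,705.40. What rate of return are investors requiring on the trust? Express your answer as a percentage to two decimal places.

P = D₁/(r − g) ⇒ r = D₁/P + g = €15,300.0000/€507,705.40 + 0.015 = 0.030136 + 0.015 = 0.045136

4.51%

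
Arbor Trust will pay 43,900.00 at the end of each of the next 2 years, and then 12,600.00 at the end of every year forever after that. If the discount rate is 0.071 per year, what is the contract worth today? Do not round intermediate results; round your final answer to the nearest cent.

PV of 2-year annuity: 43,900.00 × [1 − (1+0.071)^−2] / 0.071 = 79262.11879
Perpetuity value at year 2: 12,600.00 / 0.071 = 177464.78873
PV of perpetuity: 177464.78873 / (1+0.071)^2 = 154715.29678
Total PV = 79262.11879 + 154715.29678 = 233977.41557

233977.42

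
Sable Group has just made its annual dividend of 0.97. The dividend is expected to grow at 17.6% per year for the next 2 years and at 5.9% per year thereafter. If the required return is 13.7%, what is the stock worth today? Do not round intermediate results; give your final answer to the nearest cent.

D_1 = 1.14072
D_2 = 1.34149
Terminal value at year 2: TV = D_2×(1+g_2)/(r−g_2) = 1.42063/0.078 = 18.21326
P_0 = D_1/(1+r)^1 + D_2/(1+r)^2 + TV/(1+r)^2
    = 1.00327 + 1.03768 + 14.08857 = 16.12952

16.13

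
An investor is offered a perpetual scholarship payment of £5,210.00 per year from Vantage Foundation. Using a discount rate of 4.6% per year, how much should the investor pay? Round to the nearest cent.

£113260.87

Level perpetuity: PV = C / r = £5,210.00 / 0.046 = £113,260.87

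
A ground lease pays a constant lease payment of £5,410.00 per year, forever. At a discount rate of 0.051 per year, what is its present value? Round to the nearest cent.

£106078.43

Level perpetuity: PV = C / r = £5,410.00 / 0.051 = £106,078.43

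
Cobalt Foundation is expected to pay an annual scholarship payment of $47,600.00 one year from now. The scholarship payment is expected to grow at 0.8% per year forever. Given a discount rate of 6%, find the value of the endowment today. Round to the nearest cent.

Growing perpetuity: P = D₁ / (r − g) = $47,600.0000 / (0.06 − 0.008) = $915,384.62

$915384.62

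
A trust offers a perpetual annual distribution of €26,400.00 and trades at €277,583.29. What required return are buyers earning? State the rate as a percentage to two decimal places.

9.51%

P = C/r ⇒ r = C/P = €26,400.00/€277,583.29 = 0.095107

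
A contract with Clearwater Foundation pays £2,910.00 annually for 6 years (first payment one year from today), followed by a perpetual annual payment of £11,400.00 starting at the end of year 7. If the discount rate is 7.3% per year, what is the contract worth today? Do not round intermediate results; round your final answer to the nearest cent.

PV of 6-year annuity: £2,910.00 × [1 − (1+0.073)^−6] / 0.073 = 13743.09643
Perpetuity value at year 6: £11,400.00 / 0.073 = 156164.38356
PV of perpetuity: 156164.38356 / (1+0.073)^6 = 102325.44910
Total PV = 13743.09643 + 102325.44910 = 116068.54553

£116068.55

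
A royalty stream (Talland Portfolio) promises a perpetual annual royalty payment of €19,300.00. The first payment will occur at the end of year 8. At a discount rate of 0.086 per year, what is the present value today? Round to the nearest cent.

€125965.06

Value at end of year 7: C / r = €19,300.00 / 0.086 = €224,418.6047
Discount to today: PV = €224,418.6047 / (1 + 0.086)^7 = €224,418.6047 / 1.781594 = €125,965.06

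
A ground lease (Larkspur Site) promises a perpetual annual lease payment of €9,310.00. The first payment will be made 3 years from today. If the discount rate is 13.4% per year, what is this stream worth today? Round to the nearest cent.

Value at end of year 2: C / r = €9,310.00 / 0.134 = €69,477.6119
Discount to today: PV = €69,477.6119 / (1 + 0.134)^2 = €69,477.6119 / 1.285956 = €54,027.99

€54027.99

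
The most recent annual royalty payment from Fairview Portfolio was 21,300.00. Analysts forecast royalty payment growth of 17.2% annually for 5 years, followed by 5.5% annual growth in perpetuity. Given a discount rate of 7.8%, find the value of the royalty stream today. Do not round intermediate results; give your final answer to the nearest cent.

D_1 = 24963.60000
D_2 = 29257.33920
D_3 = 34289.60154
D_4 = 40187.41301
D_5 = 47099.64805
Terminal value at year 5: TV = D_5×(1+g_2)/(r−g_2) = 49690.12869/0.023 = 2160440.37772
P_0 = D_1/(1+r)^1 + D_2/(1+r)^2 + D_3/(1+r)^3 + D_4/(1+r)^4 + D_5/(1+r)^5 + TV/(1+r)^5
    = 23157.32839 + 25176.61305 + 27371.97634 + 29758.77205 + 32353.69281 + 1484049.82214 = 1621868.20478

1621868.20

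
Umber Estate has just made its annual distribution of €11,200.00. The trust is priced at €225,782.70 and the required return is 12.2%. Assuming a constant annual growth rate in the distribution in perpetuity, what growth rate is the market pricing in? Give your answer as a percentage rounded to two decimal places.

6.90%

P = D₀(1+g)/(r−g) ⇒ P(r−g) = D₀(1+g) ⇒ g(P+D₀) = P·r − D₀
g = (P·r − D₀)/(P + D₀) = (€225,782.70×0.122 − €11,200.00) / (€225,782.70 + €11,200.00) = 0.068973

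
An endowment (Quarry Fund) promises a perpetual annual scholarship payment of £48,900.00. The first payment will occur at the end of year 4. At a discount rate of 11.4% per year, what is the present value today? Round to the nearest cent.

Value at end of year 3: C / r = £48,900.00 / 0.114 = £428,947.3684
Discount to today: PV = £428,947.3684 / (1 + 0.114)^3 = £428,947.3684 / 1.382470 = £310,276.18

£310276.18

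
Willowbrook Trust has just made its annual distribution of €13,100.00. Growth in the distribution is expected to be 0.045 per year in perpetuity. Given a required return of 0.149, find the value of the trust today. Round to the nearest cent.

€131629.81

D₁ = D₀ × (1 + g) = €13,100.00 × 1.045 = €13,689.5000
Growing perpetuity: P = D₁ / (r − g) = €13,689.5000 / (0.149 − 0.045) = €131,629.81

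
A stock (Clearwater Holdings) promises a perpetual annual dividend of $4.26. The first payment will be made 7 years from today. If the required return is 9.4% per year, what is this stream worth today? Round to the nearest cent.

Value at end of year 6: C / r = $4.26 / 0.094 = $45.3191
Discount to today: PV = $45.3191 / (1 + 0.094)^6 = $45.3191 / 1.714368 = $26.43

$26.43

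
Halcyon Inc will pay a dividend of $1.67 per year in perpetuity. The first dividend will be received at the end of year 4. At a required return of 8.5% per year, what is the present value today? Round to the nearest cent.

$15.38

Value at end of year 3: C / r = $1.67 / 0.085 = $19.6471
Discount to today: PV = $19.6471 / (1 + 0.085)^3 = $19.6471 / 1.277289 = $15.38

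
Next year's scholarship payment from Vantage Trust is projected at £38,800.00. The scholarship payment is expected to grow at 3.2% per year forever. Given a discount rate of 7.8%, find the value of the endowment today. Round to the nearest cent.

£843478.26

Growing perpetuity: P = D₁ / (r − g) = £38,800.0000 / (0.078 − 0.032) = £843,478.26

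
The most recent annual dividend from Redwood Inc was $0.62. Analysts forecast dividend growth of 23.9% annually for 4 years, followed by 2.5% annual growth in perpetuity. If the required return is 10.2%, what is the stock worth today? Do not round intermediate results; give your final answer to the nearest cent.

$16.54

D_1 = 0.76818
D_2 = 0.95178
D_3 = 1.17925
D_4 = 1.46109
Terminal value at year 4: TV = D_4×(1+g_2)/(r−g_2) = 1.49762/0.077 = 19.44957
P_0 = D_1/(1+r)^1 + D_2/(1+r)^2 + D_3/(1+r)^3 + D_4/(1+r)^4 + TV/(1+r)^4
    = 0.69708 + 0.78374 + 0.88117 + 0.99072 + 13.18814 = 16.54085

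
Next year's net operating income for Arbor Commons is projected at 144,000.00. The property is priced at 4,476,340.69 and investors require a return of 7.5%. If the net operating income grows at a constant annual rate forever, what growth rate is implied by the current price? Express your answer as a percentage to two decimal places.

4.28%

P = D₁/(r−g) ⇒ g = r − D₁/P = 0.075 − 144,000.00/4,476,340.69 = 0.042831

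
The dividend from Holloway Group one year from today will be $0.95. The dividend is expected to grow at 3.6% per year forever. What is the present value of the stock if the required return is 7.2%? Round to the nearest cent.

$26.39

Growing perpetuity: P = D₁ / (r − g) = $0.9500 / (0.072 − 0.036) = $26.39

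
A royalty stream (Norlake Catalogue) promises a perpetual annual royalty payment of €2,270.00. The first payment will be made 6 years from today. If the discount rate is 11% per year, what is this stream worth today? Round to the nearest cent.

Value at end of year 5: C / r = €2,270.00 / 0.11 = €20,636.3636
Discount to today: PV = €20,636.3636 / (1 + 0.11)^5 = €20,636.3636 / 1.685058 = €12,246.68

€12246.68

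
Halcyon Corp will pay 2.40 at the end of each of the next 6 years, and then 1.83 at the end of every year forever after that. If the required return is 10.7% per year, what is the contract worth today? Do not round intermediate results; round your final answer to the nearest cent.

19.54

PV of 6-year annuity: 2.40 × [1 − (1+0.107)^−6] / 0.107 = 10.24165
Perpetuity value at year 6: 1.83 / 0.107 = 17.10280
PV of perpetuity: 17.10280 / (1+0.107)^6 = 9.29355
Total PV = 10.24165 + 9.29355 = 19.53519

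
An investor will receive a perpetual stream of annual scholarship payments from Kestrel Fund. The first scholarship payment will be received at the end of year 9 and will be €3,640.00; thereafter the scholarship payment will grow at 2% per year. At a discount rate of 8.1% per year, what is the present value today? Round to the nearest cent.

€32001.18

Value at end of year 8: C₁ / (r − g) = €3,640.00 / (0.081 − 0.02) = €59,672.1311
Discount to today: PV = €59,672.1311 / (1 + 0.081)^8 = €59,672.1311 / 1.864685 = €32,001.18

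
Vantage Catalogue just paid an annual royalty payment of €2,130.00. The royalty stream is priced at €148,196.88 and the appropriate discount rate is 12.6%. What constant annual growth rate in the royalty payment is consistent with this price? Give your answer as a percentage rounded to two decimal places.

P = D₀(1+g)/(r−g) ⇒ P(r−g) = D₀(1+g) ⇒ g(P+D₀) = P·r − D₀
g = (P·r − D₀)/(P + D₀) = (€148,196.88×0.126 − €2,130.00) / (€148,196.88 + €2,130.00) = 0.110046

11.00%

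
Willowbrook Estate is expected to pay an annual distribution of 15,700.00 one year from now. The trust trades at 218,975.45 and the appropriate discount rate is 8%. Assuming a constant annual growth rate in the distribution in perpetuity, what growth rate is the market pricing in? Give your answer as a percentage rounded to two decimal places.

0.83%

P = D₁/(r−g) ⇒ g = r − D₁/P = 0.08 − 15,700.00/218,975.45 = 0.008302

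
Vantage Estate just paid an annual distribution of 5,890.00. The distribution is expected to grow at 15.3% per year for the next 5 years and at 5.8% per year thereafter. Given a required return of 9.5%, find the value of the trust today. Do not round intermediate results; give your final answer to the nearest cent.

D_1 = 6791.17000
D_2 = 7830.21901
D_3 = 9028.24252
D_4 = 10409.56362
D_5 = 12002.22686
Terminal value at year 5: TV = D_5×(1+g_2)/(r−g_2) = 12698.35602/0.037 = 343198.81125
P_0 = D_1/(1+r)^1 + D_2/(1+r)^2 + D_3/(1+r)^3 + D_4/(1+r)^4 + D_5/(1+r)^5 + TV/(1+r)^5
    = 6201.98174 + 6530.48853 + 6876.39569 + 7240.62486 + 7624.14655 + 218009.37960 = 252483.01695

252483.02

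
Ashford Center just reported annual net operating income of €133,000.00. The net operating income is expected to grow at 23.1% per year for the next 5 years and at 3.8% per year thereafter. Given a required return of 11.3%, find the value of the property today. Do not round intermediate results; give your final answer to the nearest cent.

D_1 = 163723.00000
D_2 = 201543.01300
D_3 = 248099.44900
D_4 = 305410.42172
D_5 = 375960.22914
Terminal value at year 5: TV = D_5×(1+g_2)/(r−g_2) = 390246.71785/0.075 = 5203289.57131
P_0 = D_1/(1+r)^1 + D_2/(1+r)^2 + D_3/(1+r)^3 + D_4/(1+r)^4 + D_5/(1+r)^5 + TV/(1+r)^5
    = 147100.62893 + 162696.20325 + 179945.21671 + 199022.96655 + 220123.33497 + 3046506.95598 = 3955395.30639

€3955395.31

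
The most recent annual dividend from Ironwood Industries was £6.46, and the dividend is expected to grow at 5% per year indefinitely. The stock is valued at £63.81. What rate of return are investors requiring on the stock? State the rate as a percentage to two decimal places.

D₁ = £6.46 × 1.05 = £6.7830
P = D₁/(r − g) ⇒ r = D₁/P + g = £6.7830/£63.81 + 0.05 = 0.106300 + 0.05 = 0.156300

15.63%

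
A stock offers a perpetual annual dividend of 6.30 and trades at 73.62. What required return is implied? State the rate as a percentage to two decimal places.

P = C/r ⇒ r = C/P = 6.30/73.62 = 0.085575

8.56%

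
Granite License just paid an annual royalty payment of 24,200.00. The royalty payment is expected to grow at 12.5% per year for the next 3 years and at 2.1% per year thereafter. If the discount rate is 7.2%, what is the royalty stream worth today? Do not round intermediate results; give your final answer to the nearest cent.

D_1 = 27225.00000
D_2 = 30628.12500
D_3 = 34456.64062
Terminal value at year 3: TV = D_3×(1+g_2)/(r−g_2) = 35180.23008/0.051 = 689808.43290
P_0 = D_1/(1+r)^1 + D_2/(1+r)^2 + D_3/(1+r)^3 + TV/(1+r)^3
    = 25396.45522 + 26652.06355 + 27969.74953 + 559943.41704 = 639961.68535

639961.69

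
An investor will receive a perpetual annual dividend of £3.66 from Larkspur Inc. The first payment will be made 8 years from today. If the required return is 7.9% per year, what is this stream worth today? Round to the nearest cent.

£27.21

Value at end of year 7: C / r = £3.66 / 0.079 = £46.3291
Discount to today: PV = £46.3291 / (1 + 0.079)^7 = £46.3291 / 1.702747 = £27.21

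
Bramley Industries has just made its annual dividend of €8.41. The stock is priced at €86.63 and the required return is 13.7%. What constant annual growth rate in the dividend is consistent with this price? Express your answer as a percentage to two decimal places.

3.64%

P = D₀(1+g)/(r−g) ⇒ P(r−g) = D₀(1+g) ⇒ g(P+D₀) = P·r − D₀
g = (P·r − D₀)/(P + D₀) = (€86.63×0.137 − €8.41) / (€86.63 + €8.41) = 0.036388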